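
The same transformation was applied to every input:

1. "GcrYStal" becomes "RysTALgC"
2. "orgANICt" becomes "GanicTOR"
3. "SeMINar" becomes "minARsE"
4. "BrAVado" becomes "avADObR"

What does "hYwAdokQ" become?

WaDOKqHy

The transformation: move the first 2 characters to the end (rotate left by 2), then flip the case of every letter.
Starting from "hYwAdokQ": after the first operation, "wAdokQhY"; after the second, "WaDOKqHy".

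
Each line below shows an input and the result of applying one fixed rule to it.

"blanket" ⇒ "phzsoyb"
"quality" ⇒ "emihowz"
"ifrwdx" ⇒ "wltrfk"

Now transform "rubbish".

Looking at the pairs, the operation is to take characters alternately from the front and the back (1st, last, 2nd, 2nd-last, ...), then shift every letter 12 places backward in the alphabet (wrapping around).
Starting from "rubbish": after the first operation, "rhusbib"; after the second, "fvigpwp".

fvigpwp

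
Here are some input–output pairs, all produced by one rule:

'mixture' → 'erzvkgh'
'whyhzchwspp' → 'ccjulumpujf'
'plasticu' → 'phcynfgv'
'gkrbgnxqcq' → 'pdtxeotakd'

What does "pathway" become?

The rule is to move the last 2 characters to the front (rotate right by 2), then shift every letter 13 places forward in the alphabet (wrapping around) — i.e. ROT13.
On "pathway" that produces "nlcnguj".
(Check on "plasticu": → "cuplasti" → "phcynfgv" ✓)

nlcnguj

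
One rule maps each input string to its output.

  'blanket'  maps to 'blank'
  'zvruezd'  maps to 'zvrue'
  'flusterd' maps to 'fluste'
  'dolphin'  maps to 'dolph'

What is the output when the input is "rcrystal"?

rcryst

What's happening: delete the last 2 characters.
Doing the same to "rcrystal": "rcryst".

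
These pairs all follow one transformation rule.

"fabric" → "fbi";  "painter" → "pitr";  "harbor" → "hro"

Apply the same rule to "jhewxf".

In each case the input is transformed by: keep every other character starting from the first (positions 1st, 3rd, 5th, ...).
Applying that to "jhewxf" gives "jex".

jex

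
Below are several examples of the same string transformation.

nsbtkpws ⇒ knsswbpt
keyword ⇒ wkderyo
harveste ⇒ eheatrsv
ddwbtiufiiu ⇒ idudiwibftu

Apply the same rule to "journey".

rjyoeun

What's happening: take characters alternately from the front and the back (1st, last, 2nd, 2nd-last, ...), then move the last character to the front.
So "journey" becomes "rjyoeun".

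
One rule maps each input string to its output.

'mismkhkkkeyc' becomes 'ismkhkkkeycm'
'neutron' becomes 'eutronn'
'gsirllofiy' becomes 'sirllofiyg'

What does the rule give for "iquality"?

Looking at the pairs, the operation is to move the first character to the end.
For "iquality" the result is "qualityi".

qualityi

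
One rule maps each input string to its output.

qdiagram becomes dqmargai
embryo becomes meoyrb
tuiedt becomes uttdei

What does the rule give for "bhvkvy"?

Each output is the input with this applied: move the first 2 characters to the end (rotate left by 2), then reverse the string.
Applying both steps to "bhvkvy": "vkvybh", then "hbyvkv".

hbyvkv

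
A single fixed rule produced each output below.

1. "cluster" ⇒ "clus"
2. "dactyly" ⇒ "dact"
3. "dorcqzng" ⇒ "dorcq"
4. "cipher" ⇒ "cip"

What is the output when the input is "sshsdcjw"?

What's happening: delete the last 3 characters.
So "sshsdcjw" becomes "sshsd".

sshsd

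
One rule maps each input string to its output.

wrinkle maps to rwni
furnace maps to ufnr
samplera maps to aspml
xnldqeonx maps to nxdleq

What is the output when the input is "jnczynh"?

njzc

The pattern: delete the last 3 characters, then swap each adjacent pair of characters (1↔2, 3↔4, ...).
"jnczynh" → "jncz" → "njzc".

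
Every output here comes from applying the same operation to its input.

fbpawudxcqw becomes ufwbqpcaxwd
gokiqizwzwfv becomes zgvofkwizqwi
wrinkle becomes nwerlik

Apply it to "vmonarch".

In each case the input is transformed by: take characters alternately from the front and the back (1st, last, 2nd, 2nd-last, ...), then move the last character to the front.
For "vmonarch", step one produces "vhmcorna"; step two turns that into "avhmcorn".

avhmcorn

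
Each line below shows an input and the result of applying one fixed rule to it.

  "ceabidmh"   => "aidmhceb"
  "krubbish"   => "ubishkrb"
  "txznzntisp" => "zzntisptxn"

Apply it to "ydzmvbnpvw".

Each output is the input with this applied: move the first 3 characters to the end (rotate left by 3), then swap the first and last characters.
Starting from "ydzmvbnpvw": after the first operation, "mvbnpvwydz"; after the second, "zvbnpvwydm".

zvbnpvwydm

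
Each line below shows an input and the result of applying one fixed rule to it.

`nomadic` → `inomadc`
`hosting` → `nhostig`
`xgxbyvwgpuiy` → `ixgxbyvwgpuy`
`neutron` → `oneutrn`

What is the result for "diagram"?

adiagrm

What's happening: move the last character to the front, then swap the first and last characters.
Applying both steps to "diagram": "mdiagra", then "adiagrm".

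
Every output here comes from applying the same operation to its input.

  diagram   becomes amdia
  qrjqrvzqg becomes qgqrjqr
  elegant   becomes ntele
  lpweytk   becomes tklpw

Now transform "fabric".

What's happening: move the last 2 characters to the front (rotate right by 2), then delete the last 2 characters.
Applying both steps to "fabric": "icfabr", then "icfa".

icfa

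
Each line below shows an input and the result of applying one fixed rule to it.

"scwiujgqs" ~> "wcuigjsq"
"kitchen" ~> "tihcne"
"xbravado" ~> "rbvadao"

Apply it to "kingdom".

What's happening: delete the first character, then swap each adjacent pair of characters (1↔2, 3↔4, ...).
Starting from "kingdom": after the first operation, "ingdom"; after the second, "nidgmo".

nidgmo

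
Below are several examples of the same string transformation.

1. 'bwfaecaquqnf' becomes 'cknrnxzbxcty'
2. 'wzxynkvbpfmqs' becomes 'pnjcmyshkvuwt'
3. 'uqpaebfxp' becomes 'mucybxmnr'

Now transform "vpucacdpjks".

phgmazxzrms

Looking at the pairs, the operation is to shift every letter 3 places backward in the alphabet (wrapping around), then reverse the string.
Applying both steps to "vpucacdpjks": "smrzxzamghp", then "phgmazxzrms".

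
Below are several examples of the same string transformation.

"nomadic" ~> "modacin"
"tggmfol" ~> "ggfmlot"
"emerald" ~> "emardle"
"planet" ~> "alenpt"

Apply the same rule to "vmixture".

What's happening: move the first character to the end, then swap each adjacent pair of characters (1↔2, 3↔4, ...).
Applying both steps to "vmixture": "mixturev", then "imtxruve".

imtxruve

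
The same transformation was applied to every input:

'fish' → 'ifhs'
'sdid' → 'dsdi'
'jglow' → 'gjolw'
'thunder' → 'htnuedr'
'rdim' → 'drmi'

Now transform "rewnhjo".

The pattern: swap each adjacent pair of characters (1↔2, 3↔4, ...).
So "rewnhjo" becomes "ernwjho".

ernwjho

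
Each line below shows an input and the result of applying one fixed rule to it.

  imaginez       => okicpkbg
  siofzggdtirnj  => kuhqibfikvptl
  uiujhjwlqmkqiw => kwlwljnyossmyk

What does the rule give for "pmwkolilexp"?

Looking at the pairs, the operation is to shift every letter 2 places forward in the alphabet (wrapping around), then swap each adjacent pair of characters (1↔2, 3↔4, ...).
Working it through for "pmwkolilexp": intermediate "roymqnkngzr", final "ormynqnkzgr".
(Check on "imaginez": → "kocikpgb" → "okicpkbg" ✓)

ormynqnkzgr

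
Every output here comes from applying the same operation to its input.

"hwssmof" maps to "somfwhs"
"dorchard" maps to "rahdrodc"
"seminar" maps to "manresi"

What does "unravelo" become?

Looking at the pairs, the operation is to swap each adjacent pair of characters (1↔2, 3↔4, ...), then move the first 3 characters to the end (rotate left by 3).
Working it through for "unravelo": intermediate "nuarevol", final "revolnua".
(Check on "dorchard": → "odcrahdr" → "rahdrodc" ✓)

revolnua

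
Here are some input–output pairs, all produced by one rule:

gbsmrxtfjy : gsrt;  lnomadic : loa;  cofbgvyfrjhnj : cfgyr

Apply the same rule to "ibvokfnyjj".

In each case the input is transformed by: delete the last 3 characters, then keep every other character starting from the first (positions 1st, 3rd, 5th, ...).
For "ibvokfnyjj", step one produces "ibvokfn"; step two turns that into "ivkn".
(Check on "gbsmrxtfjy": → "gbsmrxt" → "gsrt" ✓)

ivkn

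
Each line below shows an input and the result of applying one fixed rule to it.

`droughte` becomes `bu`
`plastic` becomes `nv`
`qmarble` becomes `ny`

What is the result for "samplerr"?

zr

Rule — keep one character in every 3, starting at position 3 (positions 3rd, 6th, 9th, ...), then shift every letter 13 places forward in the alphabet (wrapping around) — i.e. ROT13.
So "samplerr" becomes "zr".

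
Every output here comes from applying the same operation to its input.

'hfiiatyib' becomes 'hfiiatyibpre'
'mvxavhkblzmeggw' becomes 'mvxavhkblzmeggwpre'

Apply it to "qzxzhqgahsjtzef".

qzxzhqgahsjtzefpre

What's happening: append "pre".
So "qzxzhqgahsjtzef" becomes "qzxzhqgahsjtzefpre".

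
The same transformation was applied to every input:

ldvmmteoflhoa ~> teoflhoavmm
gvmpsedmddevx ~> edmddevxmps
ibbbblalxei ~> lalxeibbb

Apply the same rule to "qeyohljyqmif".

ljyqmifyoh

The transformation: delete the first 2 characters, then move the first 3 characters to the end (rotate left by 3).
Working it through for "qeyohljyqmif": intermediate "yohljyqmif", final "ljyqmifyoh".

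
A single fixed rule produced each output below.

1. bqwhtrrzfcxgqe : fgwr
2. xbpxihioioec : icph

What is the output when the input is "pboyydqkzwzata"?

What's happening: keep one character in every 3, starting at position 3 (positions 3rd, 6th, 9th, ...), then move the last 2 characters to the front (rotate right by 2).
Starting from "pboyydqkzwzata": after the first operation, "odza"; after the second, "zaod".

zaod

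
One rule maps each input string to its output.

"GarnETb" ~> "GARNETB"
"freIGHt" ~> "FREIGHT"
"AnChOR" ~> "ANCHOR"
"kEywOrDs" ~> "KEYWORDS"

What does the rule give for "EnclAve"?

The transformation: convert every letter to uppercase.
For "EnclAve" the result is "ENCLAVE".

ENCLAVE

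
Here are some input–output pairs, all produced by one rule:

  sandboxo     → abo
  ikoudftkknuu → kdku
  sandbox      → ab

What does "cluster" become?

lt

The pattern: keep one character in every 3, starting at position 2 (positions 2nd, 5th, 8th, ...).
Doing the same to "cluster": "lt".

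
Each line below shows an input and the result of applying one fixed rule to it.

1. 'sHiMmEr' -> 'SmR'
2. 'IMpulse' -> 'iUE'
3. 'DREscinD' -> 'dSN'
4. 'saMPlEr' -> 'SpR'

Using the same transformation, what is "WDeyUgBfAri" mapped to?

wYbR

Each output is the input with this applied: flip the case of every letter, then keep one character in every 3, starting at position 1 (positions 1st, 4th, 7th, ...).
For "WDeyUgBfAri", step one produces "wdEYuGbFaRI"; step two turns that into "wYbR".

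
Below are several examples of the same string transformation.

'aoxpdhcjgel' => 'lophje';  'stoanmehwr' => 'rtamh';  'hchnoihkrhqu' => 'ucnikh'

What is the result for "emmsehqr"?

rmsh

Rule — move the last character to the front, then keep every other character starting from the first (positions 1st, 3rd, 5th, ...).
So "emmsehqr" becomes "rmsh".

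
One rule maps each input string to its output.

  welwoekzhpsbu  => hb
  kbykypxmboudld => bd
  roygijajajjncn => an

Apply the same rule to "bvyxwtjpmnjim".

What's happening: keep one character in every 3, starting at position 3 (positions 3rd, 6th, 9th, ...), then delete the first 2 characters.
Starting from "bvyxwtjpmnjim": after the first operation, "ytmi"; after the second, "mi".

mi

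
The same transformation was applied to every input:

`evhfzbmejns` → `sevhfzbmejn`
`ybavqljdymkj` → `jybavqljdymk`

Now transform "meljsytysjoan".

The transformation: move the last character to the front.
"meljsytysjoan" → "nmeljsytysjoa".

nmeljsytysjoa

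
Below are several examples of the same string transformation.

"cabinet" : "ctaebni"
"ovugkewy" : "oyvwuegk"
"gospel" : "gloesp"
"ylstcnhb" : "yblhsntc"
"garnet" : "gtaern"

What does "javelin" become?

What's happening: take characters alternately from the front and the back (1st, last, 2nd, 2nd-last, ...).
On "javelin" that produces "jnaivle".

jnaivle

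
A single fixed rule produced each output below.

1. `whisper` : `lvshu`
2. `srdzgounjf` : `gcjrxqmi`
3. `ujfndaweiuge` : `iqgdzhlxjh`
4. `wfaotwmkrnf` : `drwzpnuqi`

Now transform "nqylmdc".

bopgf

What's happening: delete the first 2 characters, then shift every letter 3 places forward in the alphabet (wrapping around).
Starting from "nqylmdc": after the first operation, "ylmdc"; after the second, "bopgf".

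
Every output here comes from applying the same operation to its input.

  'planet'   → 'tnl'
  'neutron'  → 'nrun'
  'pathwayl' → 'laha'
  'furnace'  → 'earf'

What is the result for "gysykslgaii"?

What's happening: reverse the string, then keep every other character starting from the first (positions 1st, 3rd, 5th, ...).
Working it through for "gysykslgaii": intermediate "iiaglskysyg", final "ialksg".

ialksg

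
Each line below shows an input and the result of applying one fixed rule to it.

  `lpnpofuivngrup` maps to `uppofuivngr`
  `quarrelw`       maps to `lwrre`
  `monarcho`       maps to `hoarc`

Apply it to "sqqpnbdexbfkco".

In each case the input is transformed by: delete the first 3 characters, then move the last 2 characters to the front (rotate right by 2).
"sqqpnbdexbfkco" → "pnbdexbfkco" → "copnbdexbfk".

copnbdexbfk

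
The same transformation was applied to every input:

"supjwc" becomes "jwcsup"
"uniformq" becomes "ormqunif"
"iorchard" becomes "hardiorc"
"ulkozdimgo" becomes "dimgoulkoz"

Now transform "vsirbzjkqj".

Rule — swap the front and back halves of the string.
"vsirbzjkqj" → "zjkqjvsirb".

zjkqjvsirb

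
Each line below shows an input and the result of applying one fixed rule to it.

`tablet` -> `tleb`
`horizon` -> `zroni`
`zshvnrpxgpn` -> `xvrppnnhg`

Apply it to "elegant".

tngea

Looking at the pairs, the operation is to delete the first 2 characters, then sort the characters into reverse alphabetical order.
For "elegant", step one produces "egant"; step two turns that into "tngea".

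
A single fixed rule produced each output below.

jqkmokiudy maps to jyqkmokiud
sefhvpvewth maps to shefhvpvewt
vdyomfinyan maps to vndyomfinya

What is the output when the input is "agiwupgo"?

The rule is to swap the first and last characters, then move the last character to the front.
For "agiwupgo", step one produces "ogiwupga"; step two turns that into "aogiwupg".

aogiwupg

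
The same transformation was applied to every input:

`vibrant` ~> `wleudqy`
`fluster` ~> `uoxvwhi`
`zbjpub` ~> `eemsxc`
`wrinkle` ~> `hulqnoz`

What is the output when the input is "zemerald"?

ghphudoc

In each case the input is transformed by: swap the first and last characters, then shift every letter 3 places forward in the alphabet (wrapping around).
Applying both steps to "zemerald": "demeralz", then "ghphudoc".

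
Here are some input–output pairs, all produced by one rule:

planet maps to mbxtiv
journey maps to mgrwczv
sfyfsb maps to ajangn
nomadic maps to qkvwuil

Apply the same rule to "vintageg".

modqvbio

What's happening: shift every letter 8 places forward in the alphabet (wrapping around), then move the last 2 characters to the front (rotate right by 2).
Working it through for "vintageg": intermediate "dqvbiomo", final "modqvbio".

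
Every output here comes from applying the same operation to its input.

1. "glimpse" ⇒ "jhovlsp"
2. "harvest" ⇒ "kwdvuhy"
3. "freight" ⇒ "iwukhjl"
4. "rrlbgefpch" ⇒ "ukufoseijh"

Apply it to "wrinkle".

Looking at the pairs, the operation is to shift every letter 3 places forward in the alphabet (wrapping around), then take characters alternately from the front and the back (1st, last, 2nd, 2nd-last, ...).
Working it through for "wrinkle": intermediate "zulqnoh", final "zhuolnq".
(Check on "glimpse": → "jolpsvh" → "jhovlsp" ✓)

zhuolnq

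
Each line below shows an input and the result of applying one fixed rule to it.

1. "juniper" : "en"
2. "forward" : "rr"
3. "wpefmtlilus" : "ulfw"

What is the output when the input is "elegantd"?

The transformation: reverse the string, then keep one character in every 3, starting at position 2 (positions 2nd, 5th, 8th, ...).
On "elegantd": the first step gives "dtnagele", and the second then gives "tge".
(Check on "forward": → "drawrof" → "rr" ✓)

tge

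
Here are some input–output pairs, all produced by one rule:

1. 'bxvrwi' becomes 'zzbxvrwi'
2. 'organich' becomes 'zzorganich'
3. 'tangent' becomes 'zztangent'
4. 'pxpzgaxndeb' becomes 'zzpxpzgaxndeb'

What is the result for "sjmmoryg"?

The pattern: prepend "zz".
Doing the same to "sjmmoryg": "zzsjmmoryg".

zzsjmmoryg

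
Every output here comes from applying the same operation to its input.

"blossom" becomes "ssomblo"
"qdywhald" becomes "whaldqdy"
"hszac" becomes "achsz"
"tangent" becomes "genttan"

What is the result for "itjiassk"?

Looking at the pairs, the operation is to move the first 3 characters to the end (rotate left by 3).
Applying that to "itjiassk" gives "iasskitj".

iasskitj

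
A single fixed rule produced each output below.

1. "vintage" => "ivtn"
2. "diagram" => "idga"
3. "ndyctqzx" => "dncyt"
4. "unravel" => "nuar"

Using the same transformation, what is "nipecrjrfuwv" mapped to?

The pattern: delete the last 3 characters, then swap each adjacent pair of characters (1↔2, 3↔4, ...).
Working it through for "nipecrjrfuwv": intermediate "nipecrjrf", final "ineprcrjf".

ineprcrjf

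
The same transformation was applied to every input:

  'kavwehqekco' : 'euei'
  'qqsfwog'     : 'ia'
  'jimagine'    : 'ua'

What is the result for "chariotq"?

What's happening: shift every letter 6 places backward in the alphabet (wrapping around), then keep only the vowels.
So "chariotq" becomes "ui".

ui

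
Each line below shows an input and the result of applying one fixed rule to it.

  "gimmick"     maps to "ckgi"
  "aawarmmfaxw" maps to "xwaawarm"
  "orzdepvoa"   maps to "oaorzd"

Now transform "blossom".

Looking at the pairs, the operation is to move the last 2 characters to the front (rotate right by 2), then delete the last 3 characters.
Working it through for "blossom": intermediate "ombloss", final "ombl".

ombl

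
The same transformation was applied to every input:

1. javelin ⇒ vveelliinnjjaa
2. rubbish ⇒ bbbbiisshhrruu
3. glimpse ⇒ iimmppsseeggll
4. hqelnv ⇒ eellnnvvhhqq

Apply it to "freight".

The transformation: move the first 2 characters to the end (rotate left by 2), then double every character.
"freight" → "eightfr" → "eeiigghhttffrr".

eeiigghhttffrr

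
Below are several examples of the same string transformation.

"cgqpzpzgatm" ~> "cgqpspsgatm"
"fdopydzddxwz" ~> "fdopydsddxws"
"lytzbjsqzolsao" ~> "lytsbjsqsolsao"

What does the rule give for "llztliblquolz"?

In each case the input is transformed by: replace every "z" with "s".
So "llztliblquolz" becomes "llstliblquols".

llstliblquols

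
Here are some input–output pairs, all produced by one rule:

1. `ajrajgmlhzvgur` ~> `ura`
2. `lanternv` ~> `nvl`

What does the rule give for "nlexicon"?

onn

What's happening: move the last 2 characters to the front (rotate right by 2), then keep only the first 3 characters.
For "nlexicon", step one produces "onnlexic"; step two turns that into "onn".
(Check on "lanternv": → "nvlanter" → "nvl" ✓)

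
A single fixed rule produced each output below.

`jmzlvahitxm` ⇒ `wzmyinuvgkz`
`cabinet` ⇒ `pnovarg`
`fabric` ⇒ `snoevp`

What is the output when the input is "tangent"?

gnatrag

What's happening: shift every letter 13 places forward in the alphabet (wrapping around) — i.e. ROT13.
For "tangent" the result is "gnatrag".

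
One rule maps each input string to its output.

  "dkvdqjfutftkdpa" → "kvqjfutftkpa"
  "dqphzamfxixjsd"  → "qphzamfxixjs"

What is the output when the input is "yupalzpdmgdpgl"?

Each output is the input with this applied: remove every "d".
So "yupalzpdmgdpgl" becomes "yupalzpmgpgl".

yupalzpmgpgl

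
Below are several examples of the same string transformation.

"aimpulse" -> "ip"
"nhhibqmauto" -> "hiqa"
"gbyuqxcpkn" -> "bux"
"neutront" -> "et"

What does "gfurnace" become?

fr

Looking at the pairs, the operation is to delete the last 3 characters, then keep every other character starting from the second (positions 2nd, 4th, 6th, ...).
"gfurnace" → "gfurn" → "fr".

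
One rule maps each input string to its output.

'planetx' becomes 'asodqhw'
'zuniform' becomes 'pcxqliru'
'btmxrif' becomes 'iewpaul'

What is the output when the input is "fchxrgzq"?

tifkaujc

Rule — shift every letter 3 places forward in the alphabet (wrapping around), then move the last character to the front.
"fchxrgzq" → "tifkaujc".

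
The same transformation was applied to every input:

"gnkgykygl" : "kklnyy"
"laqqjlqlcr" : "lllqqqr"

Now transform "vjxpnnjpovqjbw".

Rule — sort the characters into alphabetical order, then delete the first 3 characters.
Starting from "vjxpnnjpovqjbw": after the first operation, "bjjjnnoppqvvwx"; after the second, "jnnoppqvvwx".

jnnoppqvvwx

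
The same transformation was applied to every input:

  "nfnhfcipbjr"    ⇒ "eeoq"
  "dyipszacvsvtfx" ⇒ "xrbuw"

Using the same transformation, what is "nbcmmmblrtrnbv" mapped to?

alkqu

In each case the input is transformed by: shift every letter 1 place backward in the alphabet (wrapping around), then keep one character in every 3, starting at position 2 (positions 2nd, 5th, 8th, ...).
Working it through for "nbcmmmblrtrnbv": intermediate "mablllakqsqmau", final "alkqu".
(Check on "dyipszacvsvtfx": → "cxhoryzburusew" → "xrbuw" ✓)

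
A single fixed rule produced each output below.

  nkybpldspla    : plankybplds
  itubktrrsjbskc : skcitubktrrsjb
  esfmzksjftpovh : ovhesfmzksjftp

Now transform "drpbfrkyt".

kytdrpbfr

The transformation: move the last 3 characters to the front (rotate right by 3).
On "drpbfrkyt" that produces "kytdrpbfr".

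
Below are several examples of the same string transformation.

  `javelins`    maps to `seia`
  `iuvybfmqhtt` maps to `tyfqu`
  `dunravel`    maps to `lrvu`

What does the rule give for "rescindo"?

What's happening: keep every other character starting from the second (positions 2nd, 4th, 6th, ...), then swap the first and last characters.
Doing the same to "rescindo": "ocne".

ocne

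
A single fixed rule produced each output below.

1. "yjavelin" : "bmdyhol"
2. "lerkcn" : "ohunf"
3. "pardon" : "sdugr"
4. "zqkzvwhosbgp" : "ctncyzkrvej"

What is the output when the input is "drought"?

In each case the input is transformed by: shift every letter 3 places forward in the alphabet (wrapping around), then delete the last character.
For "drought" the result is "gurxjk".

gurxjk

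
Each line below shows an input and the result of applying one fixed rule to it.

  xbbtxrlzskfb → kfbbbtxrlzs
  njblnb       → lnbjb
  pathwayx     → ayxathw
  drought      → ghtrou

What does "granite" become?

iteran

In each case the input is transformed by: delete the first character, then move the last 3 characters to the front (rotate right by 3).
Starting from "granite": after the first operation, "ranite"; after the second, "iteran".
(Check on "njblnb": → "jblnb" → "lnbjb" ✓)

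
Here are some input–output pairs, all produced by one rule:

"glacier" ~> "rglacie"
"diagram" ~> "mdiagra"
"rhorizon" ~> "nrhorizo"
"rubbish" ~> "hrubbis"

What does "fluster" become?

rfluste

Each output is the input with this applied: move the last character to the front.
Applying that to "fluster" gives "rfluste".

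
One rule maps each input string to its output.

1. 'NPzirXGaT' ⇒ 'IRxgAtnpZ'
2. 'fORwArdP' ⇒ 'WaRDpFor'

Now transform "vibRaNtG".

rAnTgVIB

What's happening: flip the case of every letter, then move the first 3 characters to the end (rotate left by 3).
Applying that to "vibRaNtG" gives "rAnTgVIB".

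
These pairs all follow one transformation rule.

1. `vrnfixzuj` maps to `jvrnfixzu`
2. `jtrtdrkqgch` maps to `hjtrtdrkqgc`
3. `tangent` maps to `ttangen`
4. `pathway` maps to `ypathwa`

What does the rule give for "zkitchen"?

Each output is the input with this applied: move the last character to the front.
So "zkitchen" becomes "nzkitche".

nzkitche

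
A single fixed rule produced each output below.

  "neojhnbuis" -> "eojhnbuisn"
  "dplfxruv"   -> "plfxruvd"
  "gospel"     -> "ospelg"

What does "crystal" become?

rystalc

What's happening: move the first character to the end.
"crystal" → "rystalc".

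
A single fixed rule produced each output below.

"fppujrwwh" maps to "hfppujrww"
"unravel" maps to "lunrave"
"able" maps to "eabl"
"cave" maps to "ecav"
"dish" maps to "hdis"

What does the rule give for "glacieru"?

The transformation: move the last character to the front.
So "glacieru" becomes "uglacier".

uglacier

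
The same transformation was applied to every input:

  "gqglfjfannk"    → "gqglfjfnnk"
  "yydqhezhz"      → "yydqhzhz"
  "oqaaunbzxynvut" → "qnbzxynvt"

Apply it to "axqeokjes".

xqkjs

The pattern: remove every vowel.
Applying that to "axqeokjes" gives "xqkjs".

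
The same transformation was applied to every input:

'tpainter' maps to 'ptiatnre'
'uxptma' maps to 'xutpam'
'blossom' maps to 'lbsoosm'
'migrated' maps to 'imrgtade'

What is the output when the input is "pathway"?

Each output is the input with this applied: swap each adjacent pair of characters (1↔2, 3↔4, ...).
For "pathway" the result is "aphtawy".

aphtawy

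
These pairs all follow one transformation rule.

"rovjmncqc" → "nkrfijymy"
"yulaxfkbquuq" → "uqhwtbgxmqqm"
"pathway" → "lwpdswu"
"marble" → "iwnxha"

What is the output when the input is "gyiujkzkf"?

cueqfgvgb

The pattern: shift every letter 4 places backward in the alphabet (wrapping around).
On "gyiujkzkf" that produces "cueqfgvgb".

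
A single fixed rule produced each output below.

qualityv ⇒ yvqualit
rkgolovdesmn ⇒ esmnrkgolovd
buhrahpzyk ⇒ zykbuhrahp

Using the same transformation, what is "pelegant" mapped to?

Each output is the input with this applied: move the first 2 characters to the end (rotate left by 2), then swap the front and back halves of the string.
Starting from "pelegant": after the first operation, "legantpe"; after the second, "ntpelega".
(Check on "rkgolovdesmn": → "golovdesmnrk" → "esmnrkgolovd" ✓)

ntpelega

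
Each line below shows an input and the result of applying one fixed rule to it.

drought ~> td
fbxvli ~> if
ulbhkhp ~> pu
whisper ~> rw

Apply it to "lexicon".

nl

Each output is the input with this applied: move the first character to the end, then keep only the last 2 characters.
For "lexicon", step one produces "exiconl"; step two turns that into "nl".
(Check on "drought": → "roughtd" → "td" ✓)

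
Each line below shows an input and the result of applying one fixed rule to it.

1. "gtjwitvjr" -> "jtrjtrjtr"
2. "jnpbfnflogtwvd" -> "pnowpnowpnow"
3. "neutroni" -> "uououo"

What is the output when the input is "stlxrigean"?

What's happening: keep one character in every 3, starting at position 3 (positions 3rd, 6th, 9th, ...), then write the whole string 3 times in a row.
Applying that to "stlxrigean" gives "lialialia".

lialialia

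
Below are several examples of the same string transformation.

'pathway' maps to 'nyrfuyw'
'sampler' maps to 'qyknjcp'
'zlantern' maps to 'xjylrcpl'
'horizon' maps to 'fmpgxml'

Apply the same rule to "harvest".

fyptcqr

Looking at the pairs, the operation is to shift every letter 2 places backward in the alphabet (wrapping around).
For "harvest" the result is "fyptcqr".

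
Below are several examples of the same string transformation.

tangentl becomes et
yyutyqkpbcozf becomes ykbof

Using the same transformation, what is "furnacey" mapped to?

The transformation: delete the first 3 characters, then keep every other character starting from the second (positions 2nd, 4th, 6th, ...).
For "furnacey", step one produces "nacey"; step two turns that into "ae".

ae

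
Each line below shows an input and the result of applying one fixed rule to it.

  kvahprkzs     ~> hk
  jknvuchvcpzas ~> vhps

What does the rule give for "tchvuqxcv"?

vx

What's happening: delete the first 2 characters, then keep one character in every 3, starting at position 2 (positions 2nd, 5th, 8th, ...).
"tchvuqxcv" → "hvuqxcv" → "vx".
(Check on "jknvuchvcpzas": → "nvuchvcpzas" → "vhps" ✓)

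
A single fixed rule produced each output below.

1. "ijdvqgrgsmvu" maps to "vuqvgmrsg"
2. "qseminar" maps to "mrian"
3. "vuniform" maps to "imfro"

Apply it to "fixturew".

In each case the input is transformed by: delete the first 3 characters, then take characters alternately from the front and the back (1st, last, 2nd, 2nd-last, ...).
On "fixturew": the first step gives "turew", and the second then gives "twuer".

twuer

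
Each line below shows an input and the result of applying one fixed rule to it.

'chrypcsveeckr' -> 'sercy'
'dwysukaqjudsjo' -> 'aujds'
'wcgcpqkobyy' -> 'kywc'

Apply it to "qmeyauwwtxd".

The pattern: keep one character in every 3, starting at position 1 (positions 1st, 4th, 7th, ...), then move the first 2 characters to the end (rotate left by 2).
Applying both steps to "qmeyauwwtxd": "qywx", then "wxqy".

wxqy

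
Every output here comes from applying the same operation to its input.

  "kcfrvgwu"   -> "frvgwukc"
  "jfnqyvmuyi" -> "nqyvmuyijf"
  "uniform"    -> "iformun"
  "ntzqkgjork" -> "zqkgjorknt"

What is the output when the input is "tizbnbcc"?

Looking at the pairs, the operation is to move the first 2 characters to the end (rotate left by 2).
Applying that to "tizbnbcc" gives "zbnbccti".

zbnbccti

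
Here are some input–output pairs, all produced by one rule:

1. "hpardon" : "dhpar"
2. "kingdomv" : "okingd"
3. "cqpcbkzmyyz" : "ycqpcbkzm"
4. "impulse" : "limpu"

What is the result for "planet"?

Each output is the input with this applied: delete the last 2 characters, then move the last character to the front.
"planet" → "npla".

npla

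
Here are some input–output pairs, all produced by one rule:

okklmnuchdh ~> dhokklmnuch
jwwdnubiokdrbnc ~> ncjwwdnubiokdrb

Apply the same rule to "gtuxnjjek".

In each case the input is transformed by: move the last 2 characters to the front (rotate right by 2).
On "gtuxnjjek" that produces "ekgtuxnjj".

ekgtuxnjj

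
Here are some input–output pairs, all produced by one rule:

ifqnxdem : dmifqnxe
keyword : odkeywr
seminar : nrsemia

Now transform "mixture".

Looking at the pairs, the operation is to move the last 2 characters to the front (rotate right by 2), then swap the first and last characters.
For "mixture", step one produces "remixtu"; step two turns that into "uemixtr".

uemixtr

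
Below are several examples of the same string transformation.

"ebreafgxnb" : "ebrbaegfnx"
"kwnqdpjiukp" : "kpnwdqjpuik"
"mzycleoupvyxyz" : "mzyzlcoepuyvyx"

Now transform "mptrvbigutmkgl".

The transformation: move the last character to the front, then swap each adjacent pair of characters (1↔2, 3↔4, ...).
Applying that to "mptrvbigutmkgl" gives "mltpvribugmtgk".

mltpvribugmtgk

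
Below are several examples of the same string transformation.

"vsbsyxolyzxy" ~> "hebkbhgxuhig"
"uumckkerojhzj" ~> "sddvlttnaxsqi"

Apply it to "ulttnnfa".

The rule is to move the last character to the front, then shift every letter 9 places forward in the alphabet (wrapping around).
Starting from "ulttnnfa": after the first operation, "aulttnnf"; after the second, "jduccwwo".

jduccwwo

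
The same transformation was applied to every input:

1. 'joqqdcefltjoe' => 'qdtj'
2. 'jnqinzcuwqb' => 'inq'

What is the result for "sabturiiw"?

What's happening: swap each adjacent pair of characters (1↔2, 3↔4, ...), then keep one character in every 3, starting at position 3 (positions 3rd, 6th, 9th, ...).
For "sabturiiw" the result is "tuw".

tuw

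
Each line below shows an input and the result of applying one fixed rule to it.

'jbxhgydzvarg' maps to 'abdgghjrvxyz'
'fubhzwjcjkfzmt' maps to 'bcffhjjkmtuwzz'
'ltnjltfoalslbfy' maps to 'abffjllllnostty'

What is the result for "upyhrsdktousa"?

adhkoprsstuuy

Rule — sort the characters into alphabetical order.
Applying that to "upyhrsdktousa" gives "adhkoprsstuuy".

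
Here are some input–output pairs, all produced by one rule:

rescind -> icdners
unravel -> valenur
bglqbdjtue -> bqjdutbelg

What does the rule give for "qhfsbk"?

Rule — move the first 3 characters to the end (rotate left by 3), then swap each adjacent pair of characters (1↔2, 3↔4, ...).
Applying both steps to "qhfsbk": "sbkqhf", then "bsqkfh".

bsqkfh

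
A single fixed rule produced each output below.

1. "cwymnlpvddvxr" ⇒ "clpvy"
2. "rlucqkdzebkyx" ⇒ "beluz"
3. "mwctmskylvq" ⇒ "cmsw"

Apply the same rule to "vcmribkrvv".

bkrv

Each output is the input with this applied: sort the characters into alphabetical order, then keep one character in every 3, starting at position 1 (positions 1st, 4th, 7th, ...).
"vcmribkrvv" → "bcikmrrvvv" → "bkrv".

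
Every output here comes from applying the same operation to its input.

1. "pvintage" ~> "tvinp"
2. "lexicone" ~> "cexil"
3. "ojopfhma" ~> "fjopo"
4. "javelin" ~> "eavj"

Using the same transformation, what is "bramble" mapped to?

mrab

The transformation: delete the last 3 characters, then swap the first and last characters.
Doing the same to "bramble": "mrab".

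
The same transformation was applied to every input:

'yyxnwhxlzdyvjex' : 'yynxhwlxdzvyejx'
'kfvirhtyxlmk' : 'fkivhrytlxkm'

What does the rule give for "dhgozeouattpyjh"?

What's happening: swap each adjacent pair of characters (1↔2, 3↔4, ...).
For "dhgozeouattpyjh" the result is "hdogezuotaptjyh".

hdogezuotaptjyh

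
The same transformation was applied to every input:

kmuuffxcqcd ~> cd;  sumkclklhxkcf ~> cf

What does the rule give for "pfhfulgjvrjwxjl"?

In each case the input is transformed by: keep only the last 2 characters.
Applying that to "pfhfulgjvrjwxjl" gives "jl".

jl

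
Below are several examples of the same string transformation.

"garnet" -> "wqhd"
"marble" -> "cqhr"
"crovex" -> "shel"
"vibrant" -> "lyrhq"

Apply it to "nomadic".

The pattern: delete the last 2 characters, then shift every letter 10 places backward in the alphabet (wrapping around).
Applying both steps to "nomadic": "nomad", then "decqt".

decqt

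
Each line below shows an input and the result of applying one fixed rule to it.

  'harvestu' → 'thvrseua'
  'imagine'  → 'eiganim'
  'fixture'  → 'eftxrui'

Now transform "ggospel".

The rule is to swap each adjacent pair of characters (1↔2, 3↔4, ...), then swap the first and last characters.
For "ggospel", step one produces "ggsoepl"; step two turns that into "lgsoepg".
(Check on "fixture": → "iftxrue" → "eftxrui" ✓)

lgsoepg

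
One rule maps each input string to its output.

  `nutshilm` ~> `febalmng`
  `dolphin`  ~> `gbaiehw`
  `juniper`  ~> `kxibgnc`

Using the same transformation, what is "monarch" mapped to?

avktghf

In each case the input is transformed by: reverse the string, then shift every letter 7 places backward in the alphabet (wrapping around).
"monarch" → "avktghf".
(Check on "dolphin": → "nihplod" → "gbaiehw" ✓)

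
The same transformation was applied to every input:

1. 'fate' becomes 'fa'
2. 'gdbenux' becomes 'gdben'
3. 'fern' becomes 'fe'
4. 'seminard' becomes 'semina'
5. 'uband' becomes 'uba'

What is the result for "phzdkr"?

phzd

What's happening: delete the last 2 characters.
On "phzdkr" that produces "phzd".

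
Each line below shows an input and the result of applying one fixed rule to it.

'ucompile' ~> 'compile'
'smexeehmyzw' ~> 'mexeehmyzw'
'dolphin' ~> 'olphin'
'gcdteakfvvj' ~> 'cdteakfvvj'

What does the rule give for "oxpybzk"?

xpybzk

In each case the input is transformed by: delete the first character.
On "oxpybzk" that produces "xpybzk".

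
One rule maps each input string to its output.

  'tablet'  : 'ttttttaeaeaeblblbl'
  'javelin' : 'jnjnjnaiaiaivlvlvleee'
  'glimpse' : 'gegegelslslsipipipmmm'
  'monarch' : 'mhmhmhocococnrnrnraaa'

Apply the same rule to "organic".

What's happening: repeat every character 3 times, then take characters alternately from the front and the back (1st, last, 2nd, 2nd-last, ...).
"organic" → "ooorrrgggaaannniiiccc" → "ocococriririgngngnaaa".

ocococriririgngngnaaa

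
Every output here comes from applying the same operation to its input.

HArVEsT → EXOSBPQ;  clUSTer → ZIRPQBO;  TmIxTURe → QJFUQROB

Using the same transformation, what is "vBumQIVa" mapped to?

SYRJNFSX

Rule — shift every letter 3 places backward in the alphabet (wrapping around), then convert every letter to uppercase.
Starting from "vBumQIVa": after the first operation, "sYrjNFSx"; after the second, "SYRJNFSX".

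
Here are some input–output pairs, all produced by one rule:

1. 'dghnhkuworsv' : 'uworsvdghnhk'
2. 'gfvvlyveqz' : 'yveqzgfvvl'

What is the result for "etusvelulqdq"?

Looking at the pairs, the operation is to swap the front and back halves of the string.
For "etusvelulqdq" the result is "lulqdqetusve".

lulqdqetusve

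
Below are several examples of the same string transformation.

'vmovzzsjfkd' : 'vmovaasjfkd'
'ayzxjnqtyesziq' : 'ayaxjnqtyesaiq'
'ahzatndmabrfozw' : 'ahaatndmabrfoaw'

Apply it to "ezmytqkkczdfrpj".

eamytqkkcadfrpj

Looking at the pairs, the operation is to replace every "z" with "a".
"ezmytqkkczdfrpj" → "eamytqkkcadfrpj".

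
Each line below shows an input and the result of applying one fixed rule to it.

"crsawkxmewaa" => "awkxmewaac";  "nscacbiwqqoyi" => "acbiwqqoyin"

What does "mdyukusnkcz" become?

ukusnkczm

Each output is the input with this applied: move the first 3 characters to the end (rotate left by 3), then delete the last 2 characters.
Applying both steps to "mdyukusnkcz": "ukusnkczmdy", then "ukusnkczm".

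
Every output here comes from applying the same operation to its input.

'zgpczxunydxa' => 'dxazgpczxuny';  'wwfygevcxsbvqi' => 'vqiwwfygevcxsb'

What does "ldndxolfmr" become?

Looking at the pairs, the operation is to move the last 3 characters to the front (rotate right by 3).
So "ldndxolfmr" becomes "fmrldndxol".

fmrldndxol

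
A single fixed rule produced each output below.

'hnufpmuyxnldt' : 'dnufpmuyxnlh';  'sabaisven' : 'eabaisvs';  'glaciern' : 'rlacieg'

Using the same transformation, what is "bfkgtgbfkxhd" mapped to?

Rule — delete the last character, then swap the first and last characters.
Working it through for "bfkgtgbfkxhd": intermediate "bfkgtgbfkxh", final "hfkgtgbfkxb".

hfkgtgbfkxb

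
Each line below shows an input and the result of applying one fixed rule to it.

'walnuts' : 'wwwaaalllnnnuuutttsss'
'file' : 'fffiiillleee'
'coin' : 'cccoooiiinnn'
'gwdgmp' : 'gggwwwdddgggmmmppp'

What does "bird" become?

bbbiiirrrddd

Rule — repeat every character 3 times.
So "bird" becomes "bbbiiirrrddd".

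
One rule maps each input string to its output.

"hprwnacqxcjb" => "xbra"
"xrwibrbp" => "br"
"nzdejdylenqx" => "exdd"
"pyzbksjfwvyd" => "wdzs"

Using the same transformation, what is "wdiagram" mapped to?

ad

In each case the input is transformed by: swap the front and back halves of the string, then keep one character in every 3, starting at position 3 (positions 3rd, 6th, 9th, ...).
For "wdiagram", step one produces "gramwdia"; step two turns that into "ad".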